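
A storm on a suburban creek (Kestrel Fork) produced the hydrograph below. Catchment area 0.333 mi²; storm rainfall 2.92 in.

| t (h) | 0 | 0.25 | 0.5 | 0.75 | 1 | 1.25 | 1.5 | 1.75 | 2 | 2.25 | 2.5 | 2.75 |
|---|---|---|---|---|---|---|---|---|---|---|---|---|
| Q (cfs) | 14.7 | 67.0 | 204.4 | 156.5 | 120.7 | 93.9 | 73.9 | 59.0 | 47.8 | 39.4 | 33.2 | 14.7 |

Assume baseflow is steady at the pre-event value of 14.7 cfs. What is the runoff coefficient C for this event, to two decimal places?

ΣQ_DR = 748.8 cfs; V = ΣQ_DR·Δt = 6.739 × 10^5 ft³.
Runoff depth d = V / A = 0.8711 in.
C = d / P = 0.8711 / 2.92 = 0.30.

C ≈ 0.30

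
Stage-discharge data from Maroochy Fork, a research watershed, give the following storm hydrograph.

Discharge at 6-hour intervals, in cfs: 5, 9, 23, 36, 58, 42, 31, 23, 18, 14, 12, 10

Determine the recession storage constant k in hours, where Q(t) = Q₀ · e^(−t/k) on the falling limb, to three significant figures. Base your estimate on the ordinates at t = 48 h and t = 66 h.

k ≈ 30.6 h

On the falling limb, Q drops from 18 to 10 cfs between t = 48 h and t = 66 h (Δt = 18 h).
k = −Δt / ln(Q₂/Q₁) = −18 / ln(10/18) = 30.6 h.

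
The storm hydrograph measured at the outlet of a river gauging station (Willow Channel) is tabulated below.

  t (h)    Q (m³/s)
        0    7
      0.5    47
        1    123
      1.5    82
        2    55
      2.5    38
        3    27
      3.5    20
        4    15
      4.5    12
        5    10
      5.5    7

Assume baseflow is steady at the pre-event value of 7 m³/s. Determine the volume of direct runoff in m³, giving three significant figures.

V ≈ 6.46 × 10^5 m³

Direct-runoff ordinates (Q − Q_b): 0.0, 40.0, 116.0, 75.0, 48.0, 31.0, 20.0, 13.0, 8.0, 5.0, 3.0, 0.0 m³/s.
ΣQ_DR = 359.0 m³/s.
With Δt = 0.5 h = 1800 s, V = ΣQ_DR · Δt = 359.0 × 1800 = 6.46 × 10^5 m³.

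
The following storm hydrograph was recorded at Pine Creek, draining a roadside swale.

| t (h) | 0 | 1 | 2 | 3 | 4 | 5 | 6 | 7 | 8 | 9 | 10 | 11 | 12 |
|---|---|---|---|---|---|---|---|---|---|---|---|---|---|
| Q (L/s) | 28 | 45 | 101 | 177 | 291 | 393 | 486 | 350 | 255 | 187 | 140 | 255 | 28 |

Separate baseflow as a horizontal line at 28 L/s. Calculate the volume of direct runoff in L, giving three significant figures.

Direct-runoff ordinates (Q − Q_b): 0.0, 17.0, 73.0, 149.0, 263.0, 365.0, 458.0, 322.0, 227.0, 159.0, 112.0, 227.0, 0.0 L/s.
ΣQ_DR = 2372 L/s.
With Δt = 1 h = 3600 s, V = ΣQ_DR · Δt = 2372 × 3600 = 8.54 × 10^6 L.

V ≈ 8.54 × 10^6 L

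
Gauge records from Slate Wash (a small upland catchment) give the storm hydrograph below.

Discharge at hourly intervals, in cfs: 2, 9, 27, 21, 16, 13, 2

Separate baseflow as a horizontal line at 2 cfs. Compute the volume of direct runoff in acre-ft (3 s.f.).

Direct-runoff ordinates (Q − Q_b): 0.0, 7.0, 25.0, 19.0, 14.0, 11.0, 0.0 cfs.
ΣQ_DR = 76.00 cfs.
With Δt = 1 h = 3600 s, V = ΣQ_DR · Δt = 76.00 × 3600 = 2.74 × 10^5 ft³ = 6.28 acre-ft.

V ≈ 6.28 acre-ft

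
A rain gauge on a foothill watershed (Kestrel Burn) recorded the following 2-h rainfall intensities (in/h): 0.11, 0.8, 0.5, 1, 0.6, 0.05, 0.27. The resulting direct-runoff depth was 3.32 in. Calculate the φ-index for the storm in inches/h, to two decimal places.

Only the 4 blocks with intensity above φ contribute runoff: 0.8, 0.5, 1, 0.6 in/h.
Σ(I−φ)·Δt = d  ⇒  (0.8+0.5+1+0.6 − 4φ)·2 = 3.32
φ = (2.900 − 3.32/2) / 4 = 0.31 in/h.

φ ≈ 0.31 in/h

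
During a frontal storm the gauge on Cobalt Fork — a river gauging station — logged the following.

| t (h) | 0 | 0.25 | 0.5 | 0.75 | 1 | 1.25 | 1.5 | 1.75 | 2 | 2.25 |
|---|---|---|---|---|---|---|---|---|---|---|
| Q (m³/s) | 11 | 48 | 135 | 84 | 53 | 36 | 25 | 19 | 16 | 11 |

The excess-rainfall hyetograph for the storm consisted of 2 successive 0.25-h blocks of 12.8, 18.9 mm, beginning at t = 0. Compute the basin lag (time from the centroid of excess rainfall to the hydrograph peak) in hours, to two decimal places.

Centroid of excess rainfall: t_c = Σ P_i·t̄_i / ΣP_i = 0.2741 h (block centres at 0.125, 0.375 h).
Hydrograph peak occurs at t = 0.5 h, so basin lag t_L = 0.5 − 0.2741 = 0.23 h.

t_L ≈ 0.23 h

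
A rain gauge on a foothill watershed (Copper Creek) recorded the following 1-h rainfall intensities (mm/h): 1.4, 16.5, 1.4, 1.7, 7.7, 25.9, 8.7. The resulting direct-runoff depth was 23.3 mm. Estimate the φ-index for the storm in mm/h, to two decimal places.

Only the 2 blocks with intensity above φ contribute runoff: 16.5, 25.9 mm/h.
Σ(I−φ)·Δt = d  ⇒  (16.5+25.9 − 2φ)·1 = 23.3
φ = (42.40 − 23.3/1) / 2 = 9.55 mm/h.

φ ≈ 9.55 mm/h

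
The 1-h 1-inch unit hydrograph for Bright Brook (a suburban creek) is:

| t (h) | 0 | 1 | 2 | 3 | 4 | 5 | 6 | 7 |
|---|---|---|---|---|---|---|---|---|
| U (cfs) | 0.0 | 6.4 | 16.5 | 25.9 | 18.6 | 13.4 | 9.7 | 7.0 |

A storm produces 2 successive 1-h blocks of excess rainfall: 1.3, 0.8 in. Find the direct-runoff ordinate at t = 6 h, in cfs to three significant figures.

Q ≈ 23.3 cfs

By discrete convolution, Q_j = Σ (P_i / 1 in) · U_{j−i}.
At t = 6 h (j=6): Q = (1.3/1)·9.7 + (0.8/1)·13.4 = 23.3 cfs.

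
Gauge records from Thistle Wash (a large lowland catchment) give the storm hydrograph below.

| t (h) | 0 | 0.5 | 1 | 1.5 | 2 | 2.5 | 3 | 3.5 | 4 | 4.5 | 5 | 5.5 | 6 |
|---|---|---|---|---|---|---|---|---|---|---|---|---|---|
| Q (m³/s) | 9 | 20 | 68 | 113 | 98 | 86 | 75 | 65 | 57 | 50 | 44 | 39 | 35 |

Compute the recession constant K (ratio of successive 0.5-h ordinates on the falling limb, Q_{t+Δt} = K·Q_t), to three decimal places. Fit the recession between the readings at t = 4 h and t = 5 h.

Using the recession-limb readings at t = 4 h and t = 5 h: Q falls from 57 to 44 m³/s over 2 intervals.
K = (Q₂/Q₁)^(1/2) = (44/57)^(1/2) = 0.879.

K ≈ 0.879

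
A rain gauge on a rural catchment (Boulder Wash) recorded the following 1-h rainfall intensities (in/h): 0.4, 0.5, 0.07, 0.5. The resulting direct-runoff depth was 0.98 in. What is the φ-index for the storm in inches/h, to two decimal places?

Only the 3 blocks with intensity above φ contribute runoff: 0.4, 0.5, 0.5 in/h.
Σ(I−φ)·Δt = d  ⇒  (0.4+0.5+0.5 − 3φ)·1 = 0.98
φ = (1.400 − 0.98/1) / 3 = 0.14 in/h.

φ ≈ 0.14 in/h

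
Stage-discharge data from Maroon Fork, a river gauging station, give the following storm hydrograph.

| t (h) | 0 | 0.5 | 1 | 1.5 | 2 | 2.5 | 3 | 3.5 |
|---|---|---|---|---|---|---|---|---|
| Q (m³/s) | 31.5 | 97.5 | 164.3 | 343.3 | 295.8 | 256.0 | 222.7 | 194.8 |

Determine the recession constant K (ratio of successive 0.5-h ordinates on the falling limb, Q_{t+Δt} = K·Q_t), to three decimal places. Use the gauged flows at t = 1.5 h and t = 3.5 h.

K ≈ 0.868

Using the recession-limb readings at t = 1.5 h and t = 3.5 h: Q falls from 343.3 to 194.8 m³/s over 4 intervals.
K = (Q₂/Q₁)^(1/4) = (194.8/343.3)^(1/4) = 0.868.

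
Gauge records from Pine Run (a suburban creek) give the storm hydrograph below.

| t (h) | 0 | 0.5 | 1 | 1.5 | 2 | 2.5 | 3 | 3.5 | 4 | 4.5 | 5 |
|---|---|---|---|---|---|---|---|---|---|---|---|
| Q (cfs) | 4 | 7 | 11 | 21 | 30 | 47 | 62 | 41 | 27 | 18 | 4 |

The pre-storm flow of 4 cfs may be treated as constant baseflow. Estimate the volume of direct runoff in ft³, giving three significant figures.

Direct-runoff ordinates (Q − Q_b): 0.0, 3.0, 7.0, 17.0, 26.0, 43.0, 58.0, 37.0, 23.0, 14.0, 0.0 cfs.
ΣQ_DR = 228.0 cfs.
With Δt = 0.5 h = 1800 s, V = ΣQ_DR · Δt = 228.0 × 1800 = 4.10 × 10^5 ft³.

V ≈ 4.10 × 10^5 ft³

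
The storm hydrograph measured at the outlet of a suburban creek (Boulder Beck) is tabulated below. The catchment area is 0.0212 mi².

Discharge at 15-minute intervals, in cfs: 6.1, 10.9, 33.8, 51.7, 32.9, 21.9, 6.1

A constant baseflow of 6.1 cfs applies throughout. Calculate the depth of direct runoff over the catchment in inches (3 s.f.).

Direct runoff: 0.0, 4.8, 27.7, 45.6, 26.8, 15.8, 0.0 cfs; ΣQ_DR = 120.7 cfs.
V = ΣQ_DR · Δt = 120.7 × 900 s = 1.086 × 10^5 ft³.
Over A = 0.0212 mi², depth = V / A = 2.21 in.

d ≈ 2.21 in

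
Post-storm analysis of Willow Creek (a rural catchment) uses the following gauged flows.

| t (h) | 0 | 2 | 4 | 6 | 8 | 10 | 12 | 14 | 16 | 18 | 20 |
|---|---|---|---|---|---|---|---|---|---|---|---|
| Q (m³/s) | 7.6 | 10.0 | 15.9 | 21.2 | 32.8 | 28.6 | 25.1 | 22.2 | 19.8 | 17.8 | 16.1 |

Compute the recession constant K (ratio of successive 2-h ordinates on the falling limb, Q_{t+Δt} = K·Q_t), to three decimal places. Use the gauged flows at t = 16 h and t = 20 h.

Using the recession-limb readings at t = 16 h and t = 20 h: Q falls from 19.8 to 16.1 m³/s over 2 intervals.
K = (Q₂/Q₁)^(1/2) = (16.1/19.8)^(1/2) = 0.902.

K ≈ 0.902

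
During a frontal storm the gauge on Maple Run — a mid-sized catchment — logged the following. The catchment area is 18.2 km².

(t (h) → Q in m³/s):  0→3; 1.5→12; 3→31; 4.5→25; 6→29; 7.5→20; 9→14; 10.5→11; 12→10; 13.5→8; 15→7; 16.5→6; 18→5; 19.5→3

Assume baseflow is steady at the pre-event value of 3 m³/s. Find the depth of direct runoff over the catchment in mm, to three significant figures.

Direct runoff: 0.0, 9.0, 28.0, 22.0, 26.0, 17.0, 11.0, 8.0, 7.0, 5.0, 4.0, 3.0, 2.0, 0.0 m³/s; ΣQ_DR = 142.0 m³/s.
V = ΣQ_DR · Δt = 142.0 × 5400 s = 7.668 × 10^5 m³.
Over A = 18.2 km², depth = V / A = 42.1 mm.

d ≈ 42.1 mm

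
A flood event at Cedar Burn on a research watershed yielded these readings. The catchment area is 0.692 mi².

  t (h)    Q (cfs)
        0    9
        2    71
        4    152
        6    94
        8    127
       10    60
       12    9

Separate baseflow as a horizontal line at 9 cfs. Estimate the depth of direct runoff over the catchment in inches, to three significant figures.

Direct runoff: 0.0, 62.0, 143.0, 85.0, 118.0, 51.0, 0.0 cfs; ΣQ_DR = 459.0 cfs.
V = ΣQ_DR · Δt = 459.0 × 7200 s = 3.305 × 10^6 ft³.
Over A = 0.692 mi², depth = V / A = 2.06 in.

d ≈ 2.06 in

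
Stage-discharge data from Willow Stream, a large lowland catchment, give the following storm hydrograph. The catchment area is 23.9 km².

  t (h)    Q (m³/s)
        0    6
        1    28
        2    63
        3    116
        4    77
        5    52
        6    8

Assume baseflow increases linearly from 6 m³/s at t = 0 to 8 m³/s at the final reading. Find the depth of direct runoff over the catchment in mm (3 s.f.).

Direct runoff: 0.00, 21.67, 56.33, 109.00, 69.67, 44.33, 0.00 m³/s; ΣQ_DR = 301.0 m³/s.
V = ΣQ_DR · Δt = 301.0 × 3600 s = 1.084 × 10^6 m³.
Over A = 23.9 km², depth = V / A = 45.3 mm.

d ≈ 45.3 mm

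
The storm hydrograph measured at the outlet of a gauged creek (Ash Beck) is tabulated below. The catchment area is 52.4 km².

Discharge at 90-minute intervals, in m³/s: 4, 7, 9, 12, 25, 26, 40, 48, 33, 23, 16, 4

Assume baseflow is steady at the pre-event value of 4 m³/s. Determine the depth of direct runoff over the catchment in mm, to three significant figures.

d ≈ 20.5 mm

Direct runoff: 0.0, 3.0, 5.0, 8.0, 21.0, 22.0, 36.0, 44.0, 29.0, 19.0, 12.0, 0.0 m³/s; ΣQ_DR = 199.0 m³/s.
V = ΣQ_DR · Δt = 199.0 × 5400 s = 1.075 × 10^6 m³.
Over A = 52.4 km², depth = V / A = 20.5 mm.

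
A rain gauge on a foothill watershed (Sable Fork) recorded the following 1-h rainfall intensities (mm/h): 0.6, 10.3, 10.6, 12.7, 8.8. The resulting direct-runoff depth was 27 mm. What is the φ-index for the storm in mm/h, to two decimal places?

Only the 4 blocks with intensity above φ contribute runoff: 10.3, 10.6, 12.7, 8.8 mm/h.
Σ(I−φ)·Δt = d  ⇒  (10.3+10.6+12.7+8.8 − 4φ)·1 = 27
φ = (42.40 − 27/1) / 4 = 3.85 mm/h.

φ ≈ 3.85 mm/h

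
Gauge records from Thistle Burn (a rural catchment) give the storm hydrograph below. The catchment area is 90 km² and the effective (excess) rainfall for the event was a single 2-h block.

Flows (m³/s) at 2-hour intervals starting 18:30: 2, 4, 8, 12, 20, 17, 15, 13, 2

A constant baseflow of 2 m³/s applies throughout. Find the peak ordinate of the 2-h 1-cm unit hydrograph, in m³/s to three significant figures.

U_p ≈ 30.0 m³/s

Direct runoff: 0.0, 2.0, 6.0, 10.0, 18.0, 15.0, 13.0, 11.0, 0.0 m³/s; ΣQ_DR = 75.00 m³/s, peak = 18.0 m³/s.
Runoff depth d = ΣQ_DR·Δt / A = 75.00 × 7200 / (90 km²) = 6.000 mm.
The 1-cm UH is the DRH scaled by (10 mm)/d, so U_p = 18.0 × 10/6.000 = 30.0 m³/s.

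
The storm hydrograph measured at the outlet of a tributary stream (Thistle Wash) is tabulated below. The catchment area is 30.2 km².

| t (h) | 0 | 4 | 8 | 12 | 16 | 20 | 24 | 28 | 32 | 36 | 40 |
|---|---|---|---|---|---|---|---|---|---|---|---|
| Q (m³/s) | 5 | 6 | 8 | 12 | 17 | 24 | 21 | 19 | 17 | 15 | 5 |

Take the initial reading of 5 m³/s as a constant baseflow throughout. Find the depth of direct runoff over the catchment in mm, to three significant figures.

Direct runoff: 0.0, 1.0, 3.0, 7.0, 12.0, 19.0, 16.0, 14.0, 12.0, 10.0, 0.0 m³/s; ΣQ_DR = 94.00 m³/s.
V = ΣQ_DR · Δt = 94.00 × 14400 s = 1.354 × 10^6 m³.
Over A = 30.2 km², depth = V / A = 44.8 mm.

d ≈ 44.8 mm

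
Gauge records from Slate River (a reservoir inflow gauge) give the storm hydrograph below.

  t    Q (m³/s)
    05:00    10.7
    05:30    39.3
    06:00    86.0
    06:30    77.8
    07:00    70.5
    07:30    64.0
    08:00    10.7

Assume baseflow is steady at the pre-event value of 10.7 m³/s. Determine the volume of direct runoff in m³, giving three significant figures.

Direct-runoff ordinates (Q − Q_b): 0.0, 28.6, 75.3, 67.1, 59.8, 53.3, 0.0 m³/s.
ΣQ_DR = 284.1 m³/s.
With Δt = 0.5 h = 1800 s, V = ΣQ_DR · Δt = 284.1 × 1800 = 5.11 × 10^5 m³.

V ≈ 5.11 × 10^5 m³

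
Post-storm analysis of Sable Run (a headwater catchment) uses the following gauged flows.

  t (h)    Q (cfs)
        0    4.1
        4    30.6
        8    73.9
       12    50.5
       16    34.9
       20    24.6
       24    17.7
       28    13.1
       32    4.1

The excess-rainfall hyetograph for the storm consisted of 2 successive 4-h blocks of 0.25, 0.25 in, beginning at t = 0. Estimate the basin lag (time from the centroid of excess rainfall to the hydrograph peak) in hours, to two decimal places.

t_L ≈ 4.00 h

Centroid of excess rainfall: t_c = Σ P_i·t̄_i / ΣP_i = 4.0000 h (block centres at 2, 6 h).
Hydrograph peak occurs at t = 8 h, so basin lag t_L = 8 − 4.0000 = 4.00 h.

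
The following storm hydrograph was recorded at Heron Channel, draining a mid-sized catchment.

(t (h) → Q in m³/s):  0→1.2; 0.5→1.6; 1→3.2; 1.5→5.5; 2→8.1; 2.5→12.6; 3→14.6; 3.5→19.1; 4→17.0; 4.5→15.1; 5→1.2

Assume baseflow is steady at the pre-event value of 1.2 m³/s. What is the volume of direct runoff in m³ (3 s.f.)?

V ≈ 1.55 × 10^5 m³

Direct-runoff ordinates (Q − Q_b): 0.0, 0.4, 2.0, 4.3, 6.9, 11.4, 13.4, 17.9, 15.8, 13.9, 0.0 m³/s.
ΣQ_DR = 86.00 m³/s.
With Δt = 0.5 h = 1800 s, V = ΣQ_DR · Δt = 86.00 × 1800 = 1.55 × 10^5 m³.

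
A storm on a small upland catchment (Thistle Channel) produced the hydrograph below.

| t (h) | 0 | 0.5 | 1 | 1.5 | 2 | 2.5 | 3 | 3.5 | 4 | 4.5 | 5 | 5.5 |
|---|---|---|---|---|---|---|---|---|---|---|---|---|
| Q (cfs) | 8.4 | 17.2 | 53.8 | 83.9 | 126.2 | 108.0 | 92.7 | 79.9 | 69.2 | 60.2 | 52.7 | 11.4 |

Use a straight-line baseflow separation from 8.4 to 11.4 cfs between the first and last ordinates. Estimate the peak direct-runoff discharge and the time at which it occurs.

Q_p = 116.71 cfs at t = 2 h

Subtracting baseflow gives direct-runoff ordinates: 0.00, 8.53, 44.85, 74.68, 116.71, 98.24, 82.66, 69.59, 58.62, 49.35, 41.57, 0.00 cfs.
The maximum is 116.71 cfs, occurring at the reading for t = 2 h.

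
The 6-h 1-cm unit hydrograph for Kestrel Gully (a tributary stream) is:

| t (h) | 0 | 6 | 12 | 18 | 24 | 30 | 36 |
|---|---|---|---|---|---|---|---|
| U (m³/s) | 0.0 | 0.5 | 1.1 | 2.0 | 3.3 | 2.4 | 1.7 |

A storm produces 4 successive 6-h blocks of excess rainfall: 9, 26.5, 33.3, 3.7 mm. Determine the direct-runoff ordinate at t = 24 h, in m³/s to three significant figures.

Q ≈ 12.1 m³/s

By discrete convolution, Q_j = Σ (P_i / 10 mm) · U_{j−i}.
At t = 24 h (j=4): Q = (9/10)·3.3 + (26.5/10)·2.0 + (33.3/10)·1.1 + (3.7/10)·0.5 = 12.1 m³/s.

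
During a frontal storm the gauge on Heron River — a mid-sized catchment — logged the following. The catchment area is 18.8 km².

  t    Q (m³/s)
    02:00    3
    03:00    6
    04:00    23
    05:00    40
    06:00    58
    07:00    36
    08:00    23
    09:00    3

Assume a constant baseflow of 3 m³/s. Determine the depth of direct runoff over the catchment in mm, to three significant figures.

Direct runoff: 0.0, 3.0, 20.0, 37.0, 55.0, 33.0, 20.0, 0.0 m³/s; ΣQ_DR = 168.0 m³/s.
V = ΣQ_DR · Δt = 168.0 × 3600 s = 6.048 × 10^5 m³.
Over A = 18.8 km², depth = V / A = 32.2 mm.

d ≈ 32.2 mm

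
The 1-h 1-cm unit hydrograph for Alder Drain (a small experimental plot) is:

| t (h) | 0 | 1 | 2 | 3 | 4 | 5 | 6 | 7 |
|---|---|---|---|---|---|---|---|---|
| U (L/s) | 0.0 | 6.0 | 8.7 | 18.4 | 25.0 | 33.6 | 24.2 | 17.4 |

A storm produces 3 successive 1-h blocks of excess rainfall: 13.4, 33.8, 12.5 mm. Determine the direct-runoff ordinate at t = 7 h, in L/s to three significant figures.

Q ≈ 147 L/s

By discrete convolution, Q_j = Σ (P_i / 10 mm) · U_{j−i}.
At t = 7 h (j=7): Q = (13.4/10)·17.4 + (33.8/10)·24.2 + (12.5/10)·33.6 = 147 L/s.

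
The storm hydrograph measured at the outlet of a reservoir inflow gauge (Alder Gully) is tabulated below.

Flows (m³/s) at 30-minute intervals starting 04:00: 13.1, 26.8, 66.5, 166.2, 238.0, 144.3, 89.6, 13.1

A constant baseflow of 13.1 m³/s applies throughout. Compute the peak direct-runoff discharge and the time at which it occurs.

Subtracting baseflow gives direct-runoff ordinates: 0.0, 13.7, 53.4, 153.1, 224.9, 131.2, 76.5, 0.0 m³/s.
The maximum is 224.9 m³/s, occurring at the reading for t = 06:00.

Q_p = 224.9 m³/s at t = 06:00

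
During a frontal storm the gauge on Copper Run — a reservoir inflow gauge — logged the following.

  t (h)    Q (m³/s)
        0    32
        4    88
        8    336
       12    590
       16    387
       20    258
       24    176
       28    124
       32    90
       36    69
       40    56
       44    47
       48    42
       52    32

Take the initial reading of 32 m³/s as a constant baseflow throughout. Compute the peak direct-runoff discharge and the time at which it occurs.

Q_p = 558.0 m³/s at t = 12 h

Subtracting baseflow gives direct-runoff ordinates: 0.0, 56.0, 304.0, 558.0, 355.0, 226.0, 144.0, 92.0, 58.0, 37.0, 24.0, 15.0, 10.0, 0.0 m³/s.
The maximum is 558.0 m³/s, occurring at the reading for t = 12 h.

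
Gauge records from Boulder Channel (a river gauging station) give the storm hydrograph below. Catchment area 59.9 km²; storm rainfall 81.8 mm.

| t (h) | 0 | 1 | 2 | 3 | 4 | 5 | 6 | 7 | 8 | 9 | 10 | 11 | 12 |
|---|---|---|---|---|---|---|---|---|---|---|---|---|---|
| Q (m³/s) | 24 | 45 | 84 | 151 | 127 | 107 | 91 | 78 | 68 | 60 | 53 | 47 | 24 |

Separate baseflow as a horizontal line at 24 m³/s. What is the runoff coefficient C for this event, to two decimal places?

C ≈ 0.48

ΣQ_DR = 647.0 m³/s; V = ΣQ_DR·Δt = 2.329 × 10^6 m³.
Runoff depth d = V / A = 38.88 mm.
C = d / P = 38.88 / 81.8 = 0.48.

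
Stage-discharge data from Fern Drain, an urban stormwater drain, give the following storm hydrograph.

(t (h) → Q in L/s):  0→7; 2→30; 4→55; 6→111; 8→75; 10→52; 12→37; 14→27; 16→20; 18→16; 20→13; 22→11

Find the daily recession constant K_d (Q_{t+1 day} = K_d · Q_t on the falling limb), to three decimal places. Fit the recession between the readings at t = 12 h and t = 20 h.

K_d ≈ 0.043

Between t = 12 h and t = 20 h the flow falls from 37 to 13 L/s over 4×2 h = 8 h.
Per-interval ratio K = (13/37)^(1/4) = 0.7699; K_d = K^(24/2) = 0.043.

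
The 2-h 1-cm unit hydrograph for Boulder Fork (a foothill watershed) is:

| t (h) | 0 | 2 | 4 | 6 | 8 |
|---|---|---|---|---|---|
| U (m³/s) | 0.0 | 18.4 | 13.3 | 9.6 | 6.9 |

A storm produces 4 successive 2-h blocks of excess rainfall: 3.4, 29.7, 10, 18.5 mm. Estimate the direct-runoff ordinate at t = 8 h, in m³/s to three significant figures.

By discrete convolution, Q_j = Σ (P_i / 10 mm) · U_{j−i}.
At t = 8 h (j=4): Q = (3.4/10)·6.9 + (29.7/10)·9.6 + (10/10)·13.3 + (18.5/10)·18.4 = 78.2 m³/s.

Q ≈ 78.2 m³/s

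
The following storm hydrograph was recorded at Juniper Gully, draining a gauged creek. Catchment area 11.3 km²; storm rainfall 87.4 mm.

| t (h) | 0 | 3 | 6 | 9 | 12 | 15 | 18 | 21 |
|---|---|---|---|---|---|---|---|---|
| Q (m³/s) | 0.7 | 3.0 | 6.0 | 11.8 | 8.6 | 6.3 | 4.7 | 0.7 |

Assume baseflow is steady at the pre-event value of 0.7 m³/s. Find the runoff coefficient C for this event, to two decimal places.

C ≈ 0.40

ΣQ_DR = 36.20 m³/s; V = ΣQ_DR·Δt = 3.910 × 10^5 m³.
Runoff depth d = V / A = 34.60 mm.
C = d / P = 34.60 / 87.4 = 0.40.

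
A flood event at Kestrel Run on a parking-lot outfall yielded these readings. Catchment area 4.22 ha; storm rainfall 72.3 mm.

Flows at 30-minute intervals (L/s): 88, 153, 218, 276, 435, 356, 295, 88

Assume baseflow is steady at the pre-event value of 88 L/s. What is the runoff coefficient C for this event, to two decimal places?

ΣQ_DR = 1205 L/s; V = ΣQ_DR·Δt = 2.169 × 10^6 L.
Runoff depth d = V / A = 51.40 mm.
C = d / P = 51.40 / 72.3 = 0.71.

C ≈ 0.71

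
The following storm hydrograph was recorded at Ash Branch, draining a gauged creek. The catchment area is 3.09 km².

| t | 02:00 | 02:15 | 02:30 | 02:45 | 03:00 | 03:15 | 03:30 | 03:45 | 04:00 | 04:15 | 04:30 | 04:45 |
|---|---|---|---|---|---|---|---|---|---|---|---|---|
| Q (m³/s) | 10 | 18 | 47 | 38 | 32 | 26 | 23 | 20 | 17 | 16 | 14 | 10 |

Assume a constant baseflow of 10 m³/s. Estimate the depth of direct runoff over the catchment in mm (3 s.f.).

d ≈ 44.0 mm

Direct runoff: 0.0, 8.0, 37.0, 28.0, 22.0, 16.0, 13.0, 10.0, 7.0, 6.0, 4.0, 0.0 m³/s; ΣQ_DR = 151.0 m³/s.
V = ΣQ_DR · Δt = 151.0 × 900 s = 1.359 × 10^5 m³.
Over A = 3.09 km², depth = V / A = 44.0 mm.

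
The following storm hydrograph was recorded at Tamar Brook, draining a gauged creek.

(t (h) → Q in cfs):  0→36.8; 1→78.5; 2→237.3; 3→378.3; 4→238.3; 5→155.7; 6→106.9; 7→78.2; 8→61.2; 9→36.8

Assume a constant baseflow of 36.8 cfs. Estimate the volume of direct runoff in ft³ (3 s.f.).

V ≈ 3.74 × 10^6 ft³

Direct-runoff ordinates (Q − Q_b): 0.0, 41.7, 200.5, 341.5, 201.5, 118.9, 70.1, 41.4, 24.4, 0.0 cfs.
ΣQ_DR = 1040 cfs.
With Δt = 1 h = 3600 s, V = ΣQ_DR · Δt = 1040 × 3600 = 3.74 × 10^6 ft³.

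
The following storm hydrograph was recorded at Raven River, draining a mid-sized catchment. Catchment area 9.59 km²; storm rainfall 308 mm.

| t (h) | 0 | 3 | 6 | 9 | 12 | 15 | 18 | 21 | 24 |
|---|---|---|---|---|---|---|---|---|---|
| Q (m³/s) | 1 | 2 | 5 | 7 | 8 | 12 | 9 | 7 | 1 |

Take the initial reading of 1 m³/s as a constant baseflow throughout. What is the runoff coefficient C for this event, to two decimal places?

C ≈ 0.16

ΣQ_DR = 43.00 m³/s; V = ΣQ_DR·Δt = 4.644 × 10^5 m³.
Runoff depth d = V / A = 48.43 mm.
C = d / P = 48.43 / 308 = 0.16.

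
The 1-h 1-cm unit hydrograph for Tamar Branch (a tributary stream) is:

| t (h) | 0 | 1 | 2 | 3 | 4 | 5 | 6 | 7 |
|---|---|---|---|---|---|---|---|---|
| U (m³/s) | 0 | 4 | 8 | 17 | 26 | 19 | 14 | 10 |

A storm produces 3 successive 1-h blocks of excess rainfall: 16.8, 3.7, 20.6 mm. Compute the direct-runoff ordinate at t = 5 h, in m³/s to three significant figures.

By discrete convolution, Q_j = Σ (P_i / 10 mm) · U_{j−i}.
At t = 5 h (j=5): Q = (16.8/10)·19 + (3.7/10)·26 + (20.6/10)·17 = 76.6 m³/s.

Q ≈ 76.6 m³/s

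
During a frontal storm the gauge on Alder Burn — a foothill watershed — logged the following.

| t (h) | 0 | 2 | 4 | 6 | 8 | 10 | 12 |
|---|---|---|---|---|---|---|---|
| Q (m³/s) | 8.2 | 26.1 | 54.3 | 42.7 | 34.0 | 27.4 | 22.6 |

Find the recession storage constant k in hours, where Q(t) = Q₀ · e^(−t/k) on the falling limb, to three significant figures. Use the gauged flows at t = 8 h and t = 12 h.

On the falling limb, Q drops from 34.0 to 22.6 m³/s between t = 8 h and t = 12 h (Δt = 4 h).
k = −Δt / ln(Q₂/Q₁) = −4 / ln(22.6/34.0) = 9.79 h.

k ≈ 9.79 h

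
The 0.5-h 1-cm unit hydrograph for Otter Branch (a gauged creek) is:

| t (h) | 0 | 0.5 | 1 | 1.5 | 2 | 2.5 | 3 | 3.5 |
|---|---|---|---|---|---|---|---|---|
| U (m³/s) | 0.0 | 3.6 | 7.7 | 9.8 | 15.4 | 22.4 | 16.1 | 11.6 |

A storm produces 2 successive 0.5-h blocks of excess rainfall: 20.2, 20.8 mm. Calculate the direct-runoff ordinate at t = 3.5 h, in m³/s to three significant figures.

By discrete convolution, Q_j = Σ (P_i / 10 mm) · U_{j−i}.
At t = 3.5 h (j=7): Q = (20.2/10)·11.6 + (20.8/10)·16.1 = 56.9 m³/s.

Q ≈ 56.9 m³/s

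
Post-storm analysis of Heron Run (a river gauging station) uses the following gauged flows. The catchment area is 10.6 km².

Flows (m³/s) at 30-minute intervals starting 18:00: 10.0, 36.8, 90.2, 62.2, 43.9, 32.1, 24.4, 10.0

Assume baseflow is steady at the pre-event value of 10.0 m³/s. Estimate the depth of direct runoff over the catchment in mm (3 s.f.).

d ≈ 39.0 mm

Direct runoff: 0.0, 26.8, 80.2, 52.2, 33.9, 22.1, 14.4, 0.0 m³/s; ΣQ_DR = 229.6 m³/s.
V = ΣQ_DR · Δt = 229.6 × 1800 s = 4.133 × 10^5 m³.
Over A = 10.6 km², depth = V / A = 39.0 mm.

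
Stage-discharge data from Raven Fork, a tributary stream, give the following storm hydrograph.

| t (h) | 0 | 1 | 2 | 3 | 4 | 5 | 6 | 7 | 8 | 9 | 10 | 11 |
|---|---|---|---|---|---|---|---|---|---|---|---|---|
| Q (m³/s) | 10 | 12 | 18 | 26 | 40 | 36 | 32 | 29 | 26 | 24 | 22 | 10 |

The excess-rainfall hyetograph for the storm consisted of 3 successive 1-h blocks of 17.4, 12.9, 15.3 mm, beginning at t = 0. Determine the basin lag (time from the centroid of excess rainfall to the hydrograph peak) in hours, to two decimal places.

Centroid of excess rainfall: t_c = Σ P_i·t̄_i / ΣP_i = 1.4539 h (block centres at 0.5, 1.5, 2.5 h).
Hydrograph peak occurs at t = 4 h, so basin lag t_L = 4 − 1.4539 = 2.55 h.

t_L ≈ 2.55 h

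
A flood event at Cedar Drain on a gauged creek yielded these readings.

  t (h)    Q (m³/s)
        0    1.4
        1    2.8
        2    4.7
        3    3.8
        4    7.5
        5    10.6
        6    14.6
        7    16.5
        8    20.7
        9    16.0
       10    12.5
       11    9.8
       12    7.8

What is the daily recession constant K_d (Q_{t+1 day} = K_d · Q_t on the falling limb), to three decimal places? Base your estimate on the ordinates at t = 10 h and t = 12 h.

Between t = 10 h and t = 12 h the flow falls from 12.5 to 7.8 m³/s over 2×1 h = 2 h.
Per-interval ratio K = (7.8/12.5)^(1/2) = 0.7899; K_d = K^(24/1) = 0.003.

K_d ≈ 0.003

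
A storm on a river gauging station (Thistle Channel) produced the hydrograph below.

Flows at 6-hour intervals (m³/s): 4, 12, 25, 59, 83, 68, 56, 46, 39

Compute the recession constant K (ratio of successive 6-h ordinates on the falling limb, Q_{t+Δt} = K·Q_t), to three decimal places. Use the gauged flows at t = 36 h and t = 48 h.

Using the recession-limb readings at t = 36 h and t = 48 h: Q falls from 56 to 39 m³/s over 2 intervals.
K = (Q₂/Q₁)^(1/2) = (39/56)^(1/2) = 0.835.

K ≈ 0.835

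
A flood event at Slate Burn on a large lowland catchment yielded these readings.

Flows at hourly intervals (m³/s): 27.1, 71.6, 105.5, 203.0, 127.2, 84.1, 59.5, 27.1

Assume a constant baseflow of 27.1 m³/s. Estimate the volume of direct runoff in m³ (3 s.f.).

V ≈ 1.76 × 10^6 m³

Direct-runoff ordinates (Q − Q_b): 0.0, 44.5, 78.4, 175.9, 100.1, 57.0, 32.4, 0.0 m³/s.
ΣQ_DR = 488.3 m³/s.
With Δt = 1 h = 3600 s, V = ΣQ_DR · Δt = 488.3 × 3600 = 1.76 × 10^6 m³.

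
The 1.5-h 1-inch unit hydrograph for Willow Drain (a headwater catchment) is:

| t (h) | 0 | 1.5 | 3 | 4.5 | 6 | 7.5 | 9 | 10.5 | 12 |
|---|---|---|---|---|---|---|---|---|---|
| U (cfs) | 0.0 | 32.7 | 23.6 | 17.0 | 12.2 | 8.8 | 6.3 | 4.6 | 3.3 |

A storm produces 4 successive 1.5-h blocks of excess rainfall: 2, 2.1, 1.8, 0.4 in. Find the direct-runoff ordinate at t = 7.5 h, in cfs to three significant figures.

Q ≈ 83.3 cfs

By discrete convolution, Q_j = Σ (P_i / 1 in) · U_{j−i}.
At t = 7.5 h (j=5): Q = (2/1)·8.8 + (2.1/1)·12.2 + (1.8/1)·17.0 + (0.4/1)·23.6 = 83.3 cfs.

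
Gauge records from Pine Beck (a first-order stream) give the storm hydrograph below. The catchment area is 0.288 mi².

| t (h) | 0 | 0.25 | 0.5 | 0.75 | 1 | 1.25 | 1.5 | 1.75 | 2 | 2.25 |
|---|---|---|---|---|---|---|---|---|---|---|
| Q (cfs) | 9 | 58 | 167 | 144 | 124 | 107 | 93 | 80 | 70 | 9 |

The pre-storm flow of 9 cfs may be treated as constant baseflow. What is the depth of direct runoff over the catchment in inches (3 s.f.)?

d ≈ 1.04 in

Direct runoff: 0.0, 49.0, 158.0, 135.0, 115.0, 98.0, 84.0, 71.0, 61.0, 0.0 cfs; ΣQ_DR = 771.0 cfs.
V = ΣQ_DR · Δt = 771.0 × 900 s = 6.939 × 10^5 ft³.
Over A = 0.288 mi², depth = V / A = 1.04 in.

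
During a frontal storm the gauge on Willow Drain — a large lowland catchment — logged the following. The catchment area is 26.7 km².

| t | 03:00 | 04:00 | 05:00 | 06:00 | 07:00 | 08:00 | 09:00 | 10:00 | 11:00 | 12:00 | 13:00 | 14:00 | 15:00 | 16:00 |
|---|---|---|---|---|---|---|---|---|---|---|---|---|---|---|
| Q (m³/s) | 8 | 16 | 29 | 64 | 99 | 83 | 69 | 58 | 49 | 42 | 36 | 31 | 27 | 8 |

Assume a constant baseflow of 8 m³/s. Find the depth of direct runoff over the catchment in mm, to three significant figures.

d ≈ 68.4 mm

Direct runoff: 0.0, 8.0, 21.0, 56.0, 91.0, 75.0, 61.0, 50.0, 41.0, 34.0, 28.0, 23.0, 19.0, 0.0 m³/s; ΣQ_DR = 507.0 m³/s.
V = ΣQ_DR · Δt = 507.0 × 3600 s = 1.825 × 10^6 m³.
Over A = 26.7 km², depth = V / A = 68.4 mm.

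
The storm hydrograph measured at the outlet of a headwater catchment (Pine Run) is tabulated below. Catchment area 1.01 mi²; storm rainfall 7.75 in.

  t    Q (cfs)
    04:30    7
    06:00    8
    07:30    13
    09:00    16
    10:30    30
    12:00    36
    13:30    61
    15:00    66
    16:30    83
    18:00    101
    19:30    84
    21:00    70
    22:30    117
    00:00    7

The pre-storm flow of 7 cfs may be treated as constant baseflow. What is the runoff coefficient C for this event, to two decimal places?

ΣQ_DR = 601.0 cfs; V = ΣQ_DR·Δt = 3.245 × 10^6 ft³.
Runoff depth d = V / A = 1.383 in.
C = d / P = 1.383 / 7.75 = 0.18.

C ≈ 0.18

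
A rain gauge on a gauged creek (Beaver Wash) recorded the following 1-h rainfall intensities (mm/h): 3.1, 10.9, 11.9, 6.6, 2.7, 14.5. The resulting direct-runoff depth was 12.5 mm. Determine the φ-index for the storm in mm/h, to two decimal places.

Only the 3 blocks with intensity above φ contribute runoff: 10.9, 11.9, 14.5 mm/h.
Σ(I−φ)·Δt = d  ⇒  (10.9+11.9+14.5 − 3φ)·1 = 12.5
φ = (37.30 − 12.5/1) / 3 = 8.27 mm/h.

φ ≈ 8.27 mm/h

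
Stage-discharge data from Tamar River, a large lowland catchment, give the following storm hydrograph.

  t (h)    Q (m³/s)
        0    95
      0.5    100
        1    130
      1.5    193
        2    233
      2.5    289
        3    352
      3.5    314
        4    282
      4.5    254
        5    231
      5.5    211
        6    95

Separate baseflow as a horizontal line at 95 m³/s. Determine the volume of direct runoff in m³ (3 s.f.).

V ≈ 2.78 × 10^6 m³

Direct-runoff ordinates (Q − Q_b): 0.0, 5.0, 35.0, 98.0, 138.0, 194.0, 257.0, 219.0, 187.0, 159.0, 136.0, 116.0, 0.0 m³/s.
ΣQ_DR = 1544 m³/s.
With Δt = 0.5 h = 1800 s, V = ΣQ_DR · Δt = 1544 × 1800 = 2.78 × 10^6 m³.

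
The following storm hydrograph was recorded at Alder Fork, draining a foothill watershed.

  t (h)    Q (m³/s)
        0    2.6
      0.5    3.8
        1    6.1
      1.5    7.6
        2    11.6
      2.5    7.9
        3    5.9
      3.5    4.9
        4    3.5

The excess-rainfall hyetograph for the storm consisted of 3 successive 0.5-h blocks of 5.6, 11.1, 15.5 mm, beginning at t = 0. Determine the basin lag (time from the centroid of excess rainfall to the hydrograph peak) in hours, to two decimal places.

Centroid of excess rainfall: t_c = Σ P_i·t̄_i / ΣP_i = 0.9037 h (block centres at 0.25, 0.75, 1.25 h).
Hydrograph peak occurs at t = 2 h, so basin lag t_L = 2 − 0.9037 = 1.10 h.

t_L ≈ 1.10 h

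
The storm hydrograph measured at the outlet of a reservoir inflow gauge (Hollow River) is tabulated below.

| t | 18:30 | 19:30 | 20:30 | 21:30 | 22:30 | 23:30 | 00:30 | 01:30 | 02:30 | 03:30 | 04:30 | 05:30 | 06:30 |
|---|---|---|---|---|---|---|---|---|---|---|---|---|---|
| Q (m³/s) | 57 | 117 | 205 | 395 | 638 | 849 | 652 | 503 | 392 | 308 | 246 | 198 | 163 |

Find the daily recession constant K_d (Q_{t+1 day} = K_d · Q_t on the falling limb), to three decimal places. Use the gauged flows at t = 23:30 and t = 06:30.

Between t = 23:30 and t = 06:30 the flow falls from 849 to 163 m³/s over 7×1 h = 7 h.
Per-interval ratio K = (163/849)^(1/7) = 0.7900; K_d = K^(24/1) = 0.003.

K_d ≈ 0.003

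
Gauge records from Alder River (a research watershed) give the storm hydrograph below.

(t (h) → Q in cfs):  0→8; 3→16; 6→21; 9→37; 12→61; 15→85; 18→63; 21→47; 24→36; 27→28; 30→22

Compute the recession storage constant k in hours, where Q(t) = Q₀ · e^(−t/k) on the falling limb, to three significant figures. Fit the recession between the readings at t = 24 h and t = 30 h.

k ≈ 12.2 h

On the falling limb, Q drops from 36 to 22 cfs between t = 24 h and t = 30 h (Δt = 6 h).
k = −Δt / ln(Q₂/Q₁) = −6 / ln(22/36) = 12.2 h.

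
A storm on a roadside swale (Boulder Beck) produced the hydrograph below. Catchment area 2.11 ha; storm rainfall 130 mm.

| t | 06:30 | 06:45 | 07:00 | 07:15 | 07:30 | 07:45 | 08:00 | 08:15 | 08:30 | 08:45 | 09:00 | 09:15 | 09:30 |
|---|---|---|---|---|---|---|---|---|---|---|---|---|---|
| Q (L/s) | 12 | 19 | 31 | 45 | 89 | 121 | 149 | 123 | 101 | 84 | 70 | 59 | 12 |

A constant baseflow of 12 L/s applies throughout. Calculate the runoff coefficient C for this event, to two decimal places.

C ≈ 0.25

ΣQ_DR = 759.0 L/s; V = ΣQ_DR·Δt = 6.831 × 10^5 L.
Runoff depth d = V / A = 32.37 mm.
C = d / P = 32.37 / 130 = 0.25.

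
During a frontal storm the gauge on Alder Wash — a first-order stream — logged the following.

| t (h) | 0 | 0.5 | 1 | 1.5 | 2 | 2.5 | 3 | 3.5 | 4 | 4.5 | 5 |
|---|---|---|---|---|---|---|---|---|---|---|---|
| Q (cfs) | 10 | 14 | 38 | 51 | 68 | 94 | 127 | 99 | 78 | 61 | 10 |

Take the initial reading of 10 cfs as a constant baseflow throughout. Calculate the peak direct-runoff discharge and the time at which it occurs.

Subtracting baseflow gives direct-runoff ordinates: 0.0, 4.0, 28.0, 41.0, 58.0, 84.0, 117.0, 89.0, 68.0, 51.0, 0.0 cfs.
The maximum is 117.0 cfs, occurring at the reading for t = 3 h.

Q_p = 117.0 cfs at t = 3 h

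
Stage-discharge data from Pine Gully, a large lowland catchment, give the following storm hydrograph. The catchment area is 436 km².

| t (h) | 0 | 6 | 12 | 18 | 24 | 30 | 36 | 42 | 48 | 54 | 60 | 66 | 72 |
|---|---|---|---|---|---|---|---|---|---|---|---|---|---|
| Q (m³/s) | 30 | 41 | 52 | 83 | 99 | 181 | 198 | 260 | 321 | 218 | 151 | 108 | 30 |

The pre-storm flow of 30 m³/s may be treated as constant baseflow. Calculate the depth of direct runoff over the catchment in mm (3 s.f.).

Direct runoff: 0.0, 11.0, 22.0, 53.0, 69.0, 151.0, 168.0, 230.0, 291.0, 188.0, 121.0, 78.0, 0.0 m³/s; ΣQ_DR = 1382 m³/s.
V = ΣQ_DR · Δt = 1382 × 21600 s = 2.985 × 10^7 m³.
Over A = 436 km², depth = V / A = 68.5 mm.

d ≈ 68.5 mm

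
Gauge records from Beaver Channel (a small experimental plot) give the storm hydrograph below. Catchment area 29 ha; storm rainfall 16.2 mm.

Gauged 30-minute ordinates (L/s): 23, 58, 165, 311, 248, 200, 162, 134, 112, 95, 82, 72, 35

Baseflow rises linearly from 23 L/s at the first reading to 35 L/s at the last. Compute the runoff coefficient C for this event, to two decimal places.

C ≈ 0.51

ΣQ_DR = 1320 L/s; V = ΣQ_DR·Δt = 2.376 × 10^6 L.
Runoff depth d = V / A = 8.193 mm.
C = d / P = 8.193 / 16.2 = 0.51.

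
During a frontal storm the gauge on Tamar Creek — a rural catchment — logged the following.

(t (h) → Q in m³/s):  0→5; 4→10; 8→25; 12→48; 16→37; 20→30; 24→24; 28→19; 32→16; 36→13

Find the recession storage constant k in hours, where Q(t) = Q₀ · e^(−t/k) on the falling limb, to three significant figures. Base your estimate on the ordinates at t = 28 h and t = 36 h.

k ≈ 21.1 h

On the falling limb, Q drops from 19 to 13 m³/s between t = 28 h and t = 36 h (Δt = 8 h).
k = −Δt / ln(Q₂/Q₁) = −8 / ln(13/19) = 21.1 h.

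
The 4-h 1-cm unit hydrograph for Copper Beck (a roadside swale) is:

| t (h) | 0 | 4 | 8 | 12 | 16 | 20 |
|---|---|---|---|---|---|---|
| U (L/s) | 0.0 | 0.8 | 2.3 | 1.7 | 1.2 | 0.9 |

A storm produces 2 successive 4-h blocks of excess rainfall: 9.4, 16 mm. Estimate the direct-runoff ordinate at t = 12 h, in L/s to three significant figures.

By discrete convolution, Q_j = Σ (P_i / 10 mm) · U_{j−i}.
At t = 12 h (j=3): Q = (9.4/10)·1.7 + (16/10)·2.3 = 5.28 L/s.

Q ≈ 5.28 L/s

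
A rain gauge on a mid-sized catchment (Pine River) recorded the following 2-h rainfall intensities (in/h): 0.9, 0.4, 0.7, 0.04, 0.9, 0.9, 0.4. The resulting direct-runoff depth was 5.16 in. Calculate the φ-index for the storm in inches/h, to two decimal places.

φ ≈ 0.27 in/h

Only the 6 blocks with intensity above φ contribute runoff: 0.9, 0.4, 0.7, 0.9, 0.9, 0.4 in/h.
Σ(I−φ)·Δt = d  ⇒  (0.9+0.4+0.7+0.9+0.9+0.4 − 6φ)·2 = 5.16
φ = (4.200 − 5.16/2) / 6 = 0.27 in/h.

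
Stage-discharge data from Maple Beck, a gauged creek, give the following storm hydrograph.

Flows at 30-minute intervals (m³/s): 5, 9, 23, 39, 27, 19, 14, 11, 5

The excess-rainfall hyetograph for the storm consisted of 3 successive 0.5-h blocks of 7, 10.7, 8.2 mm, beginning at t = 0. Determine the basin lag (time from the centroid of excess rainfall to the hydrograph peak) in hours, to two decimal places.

t_L ≈ 0.73 h

Centroid of excess rainfall: t_c = Σ P_i·t̄_i / ΣP_i = 0.7732 h (block centres at 0.25, 0.75, 1.25 h).
Hydrograph peak occurs at t = 1.5 h, so basin lag t_L = 1.5 − 0.7732 = 0.73 h.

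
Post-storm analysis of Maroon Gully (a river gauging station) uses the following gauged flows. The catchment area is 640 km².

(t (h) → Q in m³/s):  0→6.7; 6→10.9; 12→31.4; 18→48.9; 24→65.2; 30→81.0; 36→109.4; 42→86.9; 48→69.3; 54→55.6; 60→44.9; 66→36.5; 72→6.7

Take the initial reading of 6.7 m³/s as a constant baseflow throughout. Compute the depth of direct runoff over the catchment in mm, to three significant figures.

Direct runoff: 0.0, 4.2, 24.7, 42.2, 58.5, 74.3, 102.7, 80.2, 62.6, 48.9, 38.2, 29.8, 0.0 m³/s; ΣQ_DR = 566.3 m³/s.
V = ΣQ_DR · Δt = 566.3 × 21600 s = 1.223 × 10^7 m³.
Over A = 640 km², depth = V / A = 19.1 mm.

d ≈ 19.1 mm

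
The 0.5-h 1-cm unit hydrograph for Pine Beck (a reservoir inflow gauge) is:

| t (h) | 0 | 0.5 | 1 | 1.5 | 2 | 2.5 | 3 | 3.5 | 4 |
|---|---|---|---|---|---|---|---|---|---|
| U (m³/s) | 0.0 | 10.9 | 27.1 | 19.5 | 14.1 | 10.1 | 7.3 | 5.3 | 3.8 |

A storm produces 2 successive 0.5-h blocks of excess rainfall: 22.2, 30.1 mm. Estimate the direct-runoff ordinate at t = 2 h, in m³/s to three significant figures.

Q ≈ 90.0 m³/s

By discrete convolution, Q_j = Σ (P_i / 10 mm) · U_{j−i}.
At t = 2 h (j=4): Q = (22.2/10)·14.1 + (30.1/10)·19.5 = 90.0 m³/s.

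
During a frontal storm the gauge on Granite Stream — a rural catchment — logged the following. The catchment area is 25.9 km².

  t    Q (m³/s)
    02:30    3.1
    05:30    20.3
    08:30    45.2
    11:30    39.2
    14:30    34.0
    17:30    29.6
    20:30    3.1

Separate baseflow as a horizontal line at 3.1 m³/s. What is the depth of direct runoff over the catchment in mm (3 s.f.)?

d ≈ 63.7 mm

Direct runoff: 0.0, 17.2, 42.1, 36.1, 30.9, 26.5, 0.0 m³/s; ΣQ_DR = 152.8 m³/s.
V = ΣQ_DR · Δt = 152.8 × 10800 s = 1.650 × 10^6 m³.
Over A = 25.9 km², depth = V / A = 63.7 mm.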